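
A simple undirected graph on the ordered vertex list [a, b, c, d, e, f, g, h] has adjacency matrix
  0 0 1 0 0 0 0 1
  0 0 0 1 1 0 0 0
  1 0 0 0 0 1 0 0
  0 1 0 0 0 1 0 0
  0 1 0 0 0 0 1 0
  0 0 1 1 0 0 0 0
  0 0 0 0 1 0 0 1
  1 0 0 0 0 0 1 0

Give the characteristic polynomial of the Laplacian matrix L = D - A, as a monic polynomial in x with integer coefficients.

x^8 - 16x^7 + 104x^6 - 352x^5 + 660x^4 - 672x^3 + 336x^2 - 64x

With the vertex order [a, b, c, d, e, f, g, h], the degrees are [2, 2, 2, 2, 2, 2, 2, 2], giving D = diag(2, 2, 2, 2, 2, 2, 2, 2) and L = D - A. L has integer entries, so p(x) = det(xI - L) has integer coefficients. Expanding the determinant yields x^8 - 16x^7 + 104x^6 - 352x^5 + 660x^4 - 672x^3 + 336x^2 - 64x. Since p(0) = det(-L) = 0, x divides p(x). The eigenvalues sum to 16, which equals trace(L) = 2|E|.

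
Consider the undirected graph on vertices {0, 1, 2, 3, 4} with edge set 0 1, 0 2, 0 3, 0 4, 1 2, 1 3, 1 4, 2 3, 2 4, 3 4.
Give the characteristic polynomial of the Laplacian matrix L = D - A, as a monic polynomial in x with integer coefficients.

Each diagonal entry of L is the vertex degree and each off-diagonal entry is -1 where an edge is present, 0 otherwise; in the order [0, 1, 2, 3, 4] the diagonal is [4, 4, 4, 4, 4]. L has integer entries, so p(x) = det(xI - L) has integer coefficients. Expanding the determinant yields x^5 - 20x^4 + 150x^3 - 500x^2 + 625x. Since p(0) = det(-L) = 0, x divides p(x). The largest eigenvalue, 5, is at most the vertex count 5.

x^5 - 20x^4 + 150x^3 - 500x^2 + 625x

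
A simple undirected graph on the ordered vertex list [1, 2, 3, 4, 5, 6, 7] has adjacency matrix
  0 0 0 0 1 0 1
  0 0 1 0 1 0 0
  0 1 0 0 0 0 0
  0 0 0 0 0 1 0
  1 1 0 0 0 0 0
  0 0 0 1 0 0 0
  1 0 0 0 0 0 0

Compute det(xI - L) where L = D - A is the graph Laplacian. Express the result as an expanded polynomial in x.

x^7 - 10x^6 + 37x^5 - 62x^4 + 45x^3 - 10x^2

Reading degrees in the order [1, 2, 3, 4, 5, 6, 7] gives [2, 2, 1, 1, 2, 1, 1]; set D = diag(2, 2, 1, 1, 2, 1, 1) and form L = D - A. Computing det(xI - L) by cofactor expansion (or equivalently via sum-over-permutations) gives x^7 - 10x^6 + 37x^5 - 62x^4 + 45x^3 - 10x^2. The coefficient of x^6 equals -trace(L) = -10, matching the sum of degrees. There are 2 zeros in the spectrum, matching the 2 components. The largest eigenvalue, 3.6180, is at most the vertex count 7.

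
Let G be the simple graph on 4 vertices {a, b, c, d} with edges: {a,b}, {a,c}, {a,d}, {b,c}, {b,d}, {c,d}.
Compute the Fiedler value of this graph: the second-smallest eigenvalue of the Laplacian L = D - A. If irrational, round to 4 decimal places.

With the vertex order [a, b, c, d], the degrees are [3, 3, 3, 3], giving D = diag(3, 3, 3, 3) and L = D - A. The sorted Laplacian eigenvalues are [0, 4, 4, 4]; the algebraic connectivity is the second entry, 4. There is one zero in the spectrum, matching the 1 component.

4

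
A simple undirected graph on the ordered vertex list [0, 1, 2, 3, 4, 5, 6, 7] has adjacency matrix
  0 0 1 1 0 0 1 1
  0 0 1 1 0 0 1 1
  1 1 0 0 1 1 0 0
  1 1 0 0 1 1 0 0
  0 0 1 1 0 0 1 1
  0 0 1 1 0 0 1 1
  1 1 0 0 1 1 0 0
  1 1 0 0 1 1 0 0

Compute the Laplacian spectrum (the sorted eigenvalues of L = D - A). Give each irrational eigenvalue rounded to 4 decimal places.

[0, 4, 4, 4, 4, 4, 4, 8]

Each diagonal entry of L is the vertex degree and each off-diagonal entry is -1 where an edge is present, 0 otherwise; in the order [0, 1, 2, 3, 4, 5, 6, 7] the diagonal is [4, 4, 4, 4, 4, 4, 4, 4]. L is symmetric positive semidefinite, so every eigenvalue is real and nonnegative. By the matrix-tree theorem the graph has (1/8) * product of the nonzero eigenvalues = 4096 spanning trees.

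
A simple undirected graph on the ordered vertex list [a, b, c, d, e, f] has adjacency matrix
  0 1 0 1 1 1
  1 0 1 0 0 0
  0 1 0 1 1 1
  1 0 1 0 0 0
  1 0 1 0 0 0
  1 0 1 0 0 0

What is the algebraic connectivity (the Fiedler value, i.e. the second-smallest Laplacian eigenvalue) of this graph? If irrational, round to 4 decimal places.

With the vertex order [a, b, c, d, e, f], the degrees are [4, 2, 4, 2, 2, 2], giving D = diag(4, 2, 4, 2, 2, 2) and L = D - A. The sorted Laplacian eigenvalues are [0, 2, 2, 2, 4, 6]; the algebraic connectivity is the second entry, 2. There is one zero in the spectrum, matching the 1 component.

2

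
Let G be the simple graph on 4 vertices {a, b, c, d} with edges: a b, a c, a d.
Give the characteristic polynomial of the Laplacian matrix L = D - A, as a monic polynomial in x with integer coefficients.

x^4 - 6x^3 + 9x^2 - 4x

Each diagonal entry of L is the vertex degree and each off-diagonal entry is -1 where an edge is present, 0 otherwise; in the order [a, b, c, d] the diagonal is [3, 1, 1, 1]. Computing det(xI - L) by cofactor expansion (or equivalently via sum-over-permutations) gives x^4 - 6x^3 + 9x^2 - 4x. Since p(0) = det(-L) = 0, x divides p(x). The largest eigenvalue, 4, is at most the vertex count 4. By the matrix-tree theorem the graph has (1/4) * product of the nonzero eigenvalues = 1 spanning tree.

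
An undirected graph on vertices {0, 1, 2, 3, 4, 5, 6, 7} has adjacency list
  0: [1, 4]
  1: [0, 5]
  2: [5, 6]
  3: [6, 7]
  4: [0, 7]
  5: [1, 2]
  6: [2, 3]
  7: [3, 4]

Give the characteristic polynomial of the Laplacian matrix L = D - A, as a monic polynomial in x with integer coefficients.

x^8 - 16x^7 + 104x^6 - 352x^5 + 660x^4 - 672x^3 + 336x^2 - 64x

Reading degrees in the order [0, 1, 2, 3, 4, 5, 6, 7] gives [2, 2, 2, 2, 2, 2, 2, 2]; set D = diag(2, 2, 2, 2, 2, 2, 2, 2) and form L = D - A. Computing det(xI - L) by cofactor expansion (or equivalently via sum-over-permutations) gives x^8 - 16x^7 + 104x^6 - 352x^5 + 660x^4 - 672x^3 + 336x^2 - 64x. The coefficient of x^7 equals -trace(L) = -16, matching the sum of degrees. The largest eigenvalue, 4, is at most the vertex count 8.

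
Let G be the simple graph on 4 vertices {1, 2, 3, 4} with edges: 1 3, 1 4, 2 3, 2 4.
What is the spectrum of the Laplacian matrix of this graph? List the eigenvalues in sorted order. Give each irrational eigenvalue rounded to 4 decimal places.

[0, 2, 2, 4]

Reading degrees in the order [1, 2, 3, 4] gives [2, 2, 2, 2]; set D = diag(2, 2, 2, 2) and form L = D - A. Diagonalising L (or applying a numerical eigensolver to the 4x4 matrix) gives the spectrum above. The single zero eigenvalue shows the graph is connected.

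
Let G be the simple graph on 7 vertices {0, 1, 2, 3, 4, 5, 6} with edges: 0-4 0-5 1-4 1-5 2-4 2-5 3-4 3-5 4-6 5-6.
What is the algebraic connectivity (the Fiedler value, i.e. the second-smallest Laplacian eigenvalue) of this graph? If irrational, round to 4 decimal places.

With the vertex order [0, 1, 2, 3, 4, 5, 6], the degrees are [2, 2, 2, 2, 5, 5, 2], giving D = diag(2, 2, 2, 2, 5, 5, 2) and L = D - A. The sorted Laplacian eigenvalues are [0, 2, 2, 2, 2, 5, 7]; the algebraic connectivity is the second entry, 2. By the matrix-tree theorem the graph has (1/7) * product of the nonzero eigenvalues = 80 spanning trees. The eigenvalues sum to 20, which equals trace(L) = 2|E|.

2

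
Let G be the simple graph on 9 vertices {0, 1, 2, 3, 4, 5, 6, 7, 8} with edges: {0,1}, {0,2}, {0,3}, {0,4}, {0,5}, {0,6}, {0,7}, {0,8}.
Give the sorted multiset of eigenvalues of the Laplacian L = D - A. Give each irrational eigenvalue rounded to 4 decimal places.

[0, 1, 1, 1, 1, 1, 1, 1, 9]

Reading degrees in the order [0, 1, 2, 3, 4, 5, 6, 7, 8] gives [8, 1, 1, 1, 1, 1, 1, 1, 1]; set D = diag(8, 1, 1, 1, 1, 1, 1, 1, 1) and form L = D - A. L is symmetric positive semidefinite, so every eigenvalue is real and nonnegative. The largest eigenvalue, 9, is at most the vertex count 9.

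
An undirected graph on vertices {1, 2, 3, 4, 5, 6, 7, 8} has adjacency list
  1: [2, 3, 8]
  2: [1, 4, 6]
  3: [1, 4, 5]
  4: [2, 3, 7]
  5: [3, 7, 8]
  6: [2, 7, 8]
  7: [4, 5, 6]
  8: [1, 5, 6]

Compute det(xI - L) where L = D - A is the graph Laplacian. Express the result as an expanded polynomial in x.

x^8 - 24x^7 + 240x^6 - 1296x^5 + 4080x^4 - 7488x^3 + 7424x^2 - 3072x

Each diagonal entry of L is the vertex degree and each off-diagonal entry is -1 where an edge is present, 0 otherwise; in the order [1, 2, 3, 4, 5, 6, 7, 8] the diagonal is [3, 3, 3, 3, 3, 3, 3, 3]. L has integer entries, so p(x) = det(xI - L) has integer coefficients. Expanding the determinant yields x^8 - 24x^7 + 240x^6 - 1296x^5 + 4080x^4 - 7488x^3 + 7424x^2 - 3072x. Since p(0) = det(-L) = 0, x divides p(x). The largest eigenvalue, 6, is at most the vertex count 8.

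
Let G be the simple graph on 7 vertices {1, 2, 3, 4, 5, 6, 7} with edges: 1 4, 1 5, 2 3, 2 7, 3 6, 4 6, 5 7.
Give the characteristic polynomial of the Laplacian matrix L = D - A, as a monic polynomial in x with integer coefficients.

x^7 - 14x^6 + 77x^5 - 210x^4 + 294x^3 - 196x^2 + 49x

With the vertex order [1, 2, 3, 4, 5, 6, 7], the degrees are [2, 2, 2, 2, 2, 2, 2], giving D = diag(2, 2, 2, 2, 2, 2, 2) and L = D - A. Computing det(xI - L) by cofactor expansion (or equivalently via sum-over-permutations) gives x^7 - 14x^6 + 77x^5 - 210x^4 + 294x^3 - 196x^2 + 49x. Since p(0) = det(-L) = 0, x divides p(x). By the matrix-tree theorem the graph has (1/7) * product of the nonzero eigenvalues = 7 spanning trees.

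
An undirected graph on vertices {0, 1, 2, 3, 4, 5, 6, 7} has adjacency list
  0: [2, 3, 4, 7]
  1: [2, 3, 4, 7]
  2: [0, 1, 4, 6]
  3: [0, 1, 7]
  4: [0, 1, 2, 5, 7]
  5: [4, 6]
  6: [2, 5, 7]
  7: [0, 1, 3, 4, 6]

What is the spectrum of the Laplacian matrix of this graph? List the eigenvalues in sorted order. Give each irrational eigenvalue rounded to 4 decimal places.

Each diagonal entry of L is the vertex degree and each off-diagonal entry is -1 where an edge is present, 0 otherwise; in the order [0, 1, 2, 3, 4, 5, 6, 7] the diagonal is [4, 4, 4, 3, 5, 2, 3, 5]. Diagonalising L (or applying a numerical eigensolver to the 8x8 matrix) gives the spectrum above. There is one zero in the spectrum, matching the 1 component. The largest eigenvalue, 6.8523, is at most the vertex count 8.

[0, 1.4947, 3, 3.4435, 4, 4.8540, 6.3556, 6.8523]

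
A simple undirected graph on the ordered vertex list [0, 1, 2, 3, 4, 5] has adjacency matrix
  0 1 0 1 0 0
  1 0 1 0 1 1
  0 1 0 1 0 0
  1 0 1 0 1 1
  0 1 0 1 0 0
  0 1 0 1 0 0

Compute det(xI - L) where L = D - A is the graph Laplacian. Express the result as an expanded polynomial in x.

With the vertex order [0, 1, 2, 3, 4, 5], the degrees are [2, 4, 2, 4, 2, 2], giving D = diag(2, 4, 2, 4, 2, 2) and L = D - A. The eigenvalues of L are [0, 2, 2, 2, 4, 6]; the characteristic polynomial is the product of (x - lambda_i), which multiplies out to x^6 - 16x^5 + 96x^4 - 272x^3 + 368x^2 - 192x. The constant term is 0 because L is singular (the all-ones vector lies in its kernel). By the matrix-tree theorem the graph has (1/6) * product of the nonzero eigenvalues = 32 spanning trees.

x^6 - 16x^5 + 96x^4 - 272x^3 + 368x^2 - 192x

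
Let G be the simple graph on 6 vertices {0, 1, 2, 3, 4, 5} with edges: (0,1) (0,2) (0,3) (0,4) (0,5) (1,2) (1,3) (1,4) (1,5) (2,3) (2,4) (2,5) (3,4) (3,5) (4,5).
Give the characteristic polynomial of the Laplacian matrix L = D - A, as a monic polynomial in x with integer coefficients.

Reading degrees in the order [0, 1, 2, 3, 4, 5] gives [5, 5, 5, 5, 5, 5]; set D = diag(5, 5, 5, 5, 5, 5) and form L = D - A. The eigenvalues of L are [0, 6, 6, 6, 6, 6]; the characteristic polynomial is the product of (x - lambda_i), which multiplies out to x^6 - 30x^5 + 360x^4 - 2160x^3 + 6480x^2 - 7776x. The coefficient of x^5 equals -trace(L) = -30, matching the sum of degrees. There is one zero in the spectrum, matching the 1 component.

x^6 - 30x^5 + 360x^4 - 2160x^3 + 6480x^2 - 7776x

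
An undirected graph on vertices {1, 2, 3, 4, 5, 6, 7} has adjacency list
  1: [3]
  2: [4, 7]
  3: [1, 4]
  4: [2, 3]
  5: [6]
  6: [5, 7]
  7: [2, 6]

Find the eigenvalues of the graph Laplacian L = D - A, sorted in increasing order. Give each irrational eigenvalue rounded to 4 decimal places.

[0, 0.1981, 0.7530, 1.5550, 2.4450, 3.2470, 3.8019]

Reading degrees in the order [1, 2, 3, 4, 5, 6, 7] gives [1, 2, 2, 2, 1, 2, 2]; set D = diag(1, 2, 2, 2, 1, 2, 2) and form L = D - A. The multiplicity of 0 as a Laplacian eigenvalue equals the number of connected components.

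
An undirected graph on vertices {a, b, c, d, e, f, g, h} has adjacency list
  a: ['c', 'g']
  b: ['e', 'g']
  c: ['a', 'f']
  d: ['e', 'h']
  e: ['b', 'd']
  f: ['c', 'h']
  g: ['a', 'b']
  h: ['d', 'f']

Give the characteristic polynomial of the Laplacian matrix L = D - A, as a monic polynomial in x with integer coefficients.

x^8 - 16x^7 + 104x^6 - 352x^5 + 660x^4 - 672x^3 + 336x^2 - 64x

Reading degrees in the order [a, b, c, d, e, f, g, h] gives [2, 2, 2, 2, 2, 2, 2, 2]; set D = diag(2, 2, 2, 2, 2, 2, 2, 2) and form L = D - A. L has integer entries, so p(x) = det(xI - L) has integer coefficients. Expanding the determinant yields x^8 - 16x^7 + 104x^6 - 352x^5 + 660x^4 - 672x^3 + 336x^2 - 64x. The coefficient of x^7 equals -trace(L) = -16, matching the sum of degrees. The eigenvalues sum to 16, which equals trace(L) = 2|E|.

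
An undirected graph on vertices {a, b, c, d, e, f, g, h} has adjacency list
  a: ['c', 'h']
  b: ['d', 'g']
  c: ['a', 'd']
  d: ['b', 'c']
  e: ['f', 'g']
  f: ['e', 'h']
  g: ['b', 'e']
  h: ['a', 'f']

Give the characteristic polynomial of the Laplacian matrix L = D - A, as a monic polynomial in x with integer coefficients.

x^8 - 16x^7 + 104x^6 - 352x^5 + 660x^4 - 672x^3 + 336x^2 - 64x

Reading degrees in the order [a, b, c, d, e, f, g, h] gives [2, 2, 2, 2, 2, 2, 2, 2]; set D = diag(2, 2, 2, 2, 2, 2, 2, 2) and form L = D - A. L has integer entries, so p(x) = det(xI - L) has integer coefficients. Expanding the determinant yields x^8 - 16x^7 + 104x^6 - 352x^5 + 660x^4 - 672x^3 + 336x^2 - 64x. Since p(0) = det(-L) = 0, x divides p(x).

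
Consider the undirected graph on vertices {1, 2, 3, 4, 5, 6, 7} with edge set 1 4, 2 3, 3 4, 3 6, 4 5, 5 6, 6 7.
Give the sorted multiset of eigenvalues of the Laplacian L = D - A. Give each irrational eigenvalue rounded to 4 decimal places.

Reading degrees in the order [1, 2, 3, 4, 5, 6, 7] gives [1, 1, 3, 3, 2, 3, 1]; set D = diag(1, 1, 3, 3, 2, 3, 1) and form L = D - A. Since every row of L sums to 0, the all-ones vector is in the kernel and 0 is an eigenvalue. The eigenvalues sum to 14, which equals trace(L) = 2|E|.

[0, 0.5858, 0.6837, 1.4206, 2.8654, 3.4142, 5.0303]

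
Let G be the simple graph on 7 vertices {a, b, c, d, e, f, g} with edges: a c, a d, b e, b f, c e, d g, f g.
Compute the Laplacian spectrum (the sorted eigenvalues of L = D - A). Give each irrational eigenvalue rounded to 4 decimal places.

Reading degrees in the order [a, b, c, d, e, f, g] gives [2, 2, 2, 2, 2, 2, 2]; set D = diag(2, 2, 2, 2, 2, 2, 2) and form L = D - A. The multiplicity of 0 as a Laplacian eigenvalue equals the number of connected components. There is one zero in the spectrum, matching the 1 component.

[0, 0.7530, 0.7530, 2.4450, 2.4450, 3.8019, 3.8019]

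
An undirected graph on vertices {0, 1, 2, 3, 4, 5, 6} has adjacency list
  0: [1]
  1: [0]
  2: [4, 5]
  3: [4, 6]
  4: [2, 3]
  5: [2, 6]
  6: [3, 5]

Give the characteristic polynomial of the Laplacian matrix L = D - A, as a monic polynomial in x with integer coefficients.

x^7 - 12x^6 + 55x^5 - 120x^4 + 125x^3 - 50x^2

Reading degrees in the order [0, 1, 2, 3, 4, 5, 6] gives [1, 1, 2, 2, 2, 2, 2]; set D = diag(1, 1, 2, 2, 2, 2, 2) and form L = D - A. L has integer entries, so p(x) = det(xI - L) has integer coefficients. Expanding the determinant yields x^7 - 12x^6 + 55x^5 - 120x^4 + 125x^3 - 50x^2. The constant term is 0 because L is singular (the all-ones vector lies in its kernel).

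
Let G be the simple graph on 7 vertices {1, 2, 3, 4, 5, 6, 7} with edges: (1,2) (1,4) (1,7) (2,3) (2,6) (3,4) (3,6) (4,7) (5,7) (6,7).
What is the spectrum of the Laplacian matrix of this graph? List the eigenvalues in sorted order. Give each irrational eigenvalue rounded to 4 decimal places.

[0, 0.8458, 2.1698, 3, 3.4394, 5, 5.5450]

With the vertex order [1, 2, 3, 4, 5, 6, 7], the degrees are [3, 3, 3, 3, 1, 3, 4], giving D = diag(3, 3, 3, 3, 1, 3, 4) and L = D - A. The multiplicity of 0 as a Laplacian eigenvalue equals the number of connected components.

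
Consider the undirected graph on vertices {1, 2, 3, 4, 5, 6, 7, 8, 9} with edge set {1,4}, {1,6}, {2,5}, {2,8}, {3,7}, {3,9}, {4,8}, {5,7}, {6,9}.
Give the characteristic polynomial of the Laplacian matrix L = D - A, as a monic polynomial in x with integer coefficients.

x^9 - 18x^8 + 135x^7 - 546x^6 + 1287x^5 - 1782x^4 + 1386x^3 - 540x^2 + 81x

Reading degrees in the order [1, 2, 3, 4, 5, 6, 7, 8, 9] gives [2, 2, 2, 2, 2, 2, 2, 2, 2]; set D = diag(2, 2, 2, 2, 2, 2, 2, 2, 2) and form L = D - A. L has integer entries, so p(x) = det(xI - L) has integer coefficients. Expanding the determinant yields x^9 - 18x^8 + 135x^7 - 546x^6 + 1287x^5 - 1782x^4 + 1386x^3 - 540x^2 + 81x. The constant term is 0 because L is singular (the all-ones vector lies in its kernel). The eigenvalues sum to 18, which equals trace(L) = 2|E|. There is one zero in the spectrum, matching the 1 component.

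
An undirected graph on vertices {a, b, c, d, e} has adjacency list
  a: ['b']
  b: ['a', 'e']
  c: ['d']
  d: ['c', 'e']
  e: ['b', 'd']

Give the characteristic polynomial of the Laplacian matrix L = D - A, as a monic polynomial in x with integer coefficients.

x^5 - 8x^4 + 21x^3 - 20x^2 + 5x

Each diagonal entry of L is the vertex degree and each off-diagonal entry is -1 where an edge is present, 0 otherwise; in the order [a, b, c, d, e] the diagonal is [1, 2, 1, 2, 2]. L has integer entries, so p(x) = det(xI - L) has integer coefficients. Expanding the determinant yields x^5 - 8x^4 + 21x^3 - 20x^2 + 5x. Since p(0) = det(-L) = 0, x divides p(x). The largest eigenvalue, 3.6180, is at most the vertex count 5. By the matrix-tree theorem the graph has (1/5) * product of the nonzero eigenvalues = 1 spanning tree.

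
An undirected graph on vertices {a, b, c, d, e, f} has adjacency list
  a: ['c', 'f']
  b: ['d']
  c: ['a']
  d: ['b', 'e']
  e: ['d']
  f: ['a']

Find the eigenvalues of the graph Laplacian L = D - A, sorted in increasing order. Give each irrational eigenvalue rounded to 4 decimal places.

Each diagonal entry of L is the vertex degree and each off-diagonal entry is -1 where an edge is present, 0 otherwise; in the order [a, b, c, d, e, f] the diagonal is [2, 1, 1, 2, 1, 1]. Diagonalising L (or applying a numerical eigensolver to the 6x6 matrix) gives the spectrum above. The 2 zero eigenvalues correspond to the 2 connected components. The largest eigenvalue, 3, is at most the vertex count 6.

[0, 0, 1, 1, 3, 3]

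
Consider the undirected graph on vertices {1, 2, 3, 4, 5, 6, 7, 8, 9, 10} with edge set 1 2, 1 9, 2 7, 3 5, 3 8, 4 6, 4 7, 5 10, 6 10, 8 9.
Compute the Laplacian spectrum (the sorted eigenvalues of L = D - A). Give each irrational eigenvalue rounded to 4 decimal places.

[0, 0.3820, 0.3820, 1.3820, 1.3820, 2.6180, 2.6180, 3.6180, 3.6180, 4]

With the vertex order [1, 2, 3, 4, 5, 6, 7, 8, 9, 10], the degrees are [2, 2, 2, 2, 2, 2, 2, 2, 2, 2], giving D = diag(2, 2, 2, 2, 2, 2, 2, 2, 2, 2) and L = D - A. Diagonalising L (or applying a numerical eigensolver to the 10x10 matrix) gives the spectrum above. The eigenvalues sum to 20, which equals trace(L) = 2|E|.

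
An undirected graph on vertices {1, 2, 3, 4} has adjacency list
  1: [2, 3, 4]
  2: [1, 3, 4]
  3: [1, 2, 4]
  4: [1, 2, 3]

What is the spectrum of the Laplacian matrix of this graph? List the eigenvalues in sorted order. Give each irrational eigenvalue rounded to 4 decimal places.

Each diagonal entry of L is the vertex degree and each off-diagonal entry is -1 where an edge is present, 0 otherwise; in the order [1, 2, 3, 4] the diagonal is [3, 3, 3, 3]. Since every row of L sums to 0, the all-ones vector is in the kernel and 0 is an eigenvalue. The single zero eigenvalue shows the graph is connected. There is one zero in the spectrum, matching the 1 component.

[0, 4, 4, 4]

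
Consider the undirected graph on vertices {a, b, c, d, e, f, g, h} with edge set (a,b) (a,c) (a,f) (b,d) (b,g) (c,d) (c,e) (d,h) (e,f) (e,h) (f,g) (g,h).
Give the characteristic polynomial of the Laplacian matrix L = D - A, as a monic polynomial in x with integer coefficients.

x^8 - 24x^7 + 240x^6 - 1296x^5 + 4080x^4 - 7488x^3 + 7424x^2 - 3072x

Reading degrees in the order [a, b, c, d, e, f, g, h] gives [3, 3, 3, 3, 3, 3, 3, 3]; set D = diag(3, 3, 3, 3, 3, 3, 3, 3) and form L = D - A. L has integer entries, so p(x) = det(xI - L) has integer coefficients. Expanding the determinant yields x^8 - 24x^7 + 240x^6 - 1296x^5 + 4080x^4 - 7488x^3 + 7424x^2 - 3072x. The constant term is 0 because L is singular (the all-ones vector lies in its kernel). The largest eigenvalue, 6, is at most the vertex count 8.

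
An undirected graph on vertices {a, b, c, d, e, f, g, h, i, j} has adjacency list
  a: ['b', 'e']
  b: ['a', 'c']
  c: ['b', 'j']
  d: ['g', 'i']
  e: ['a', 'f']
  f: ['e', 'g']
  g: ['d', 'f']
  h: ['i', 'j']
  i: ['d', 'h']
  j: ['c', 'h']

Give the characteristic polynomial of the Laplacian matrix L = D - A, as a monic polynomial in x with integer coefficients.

x^10 - 20x^9 + 170x^8 - 800x^7 + 2275x^6 - 4004x^5 + 4290x^4 - 2640x^3 + 825x^2 - 100x

Each diagonal entry of L is the vertex degree and each off-diagonal entry is -1 where an edge is present, 0 otherwise; in the order [a, b, c, d, e, f, g, h, i, j] the diagonal is [2, 2, 2, 2, 2, 2, 2, 2, 2, 2]. L has integer entries, so p(x) = det(xI - L) has integer coefficients. Expanding the determinant yields x^10 - 20x^9 + 170x^8 - 800x^7 + 2275x^6 - 4004x^5 + 4290x^4 - 2640x^3 + 825x^2 - 100x. Since p(0) = det(-L) = 0, x divides p(x). The eigenvalues sum to 20, which equals trace(L) = 2|E|. There is one zero in the spectrum, matching the 1 component.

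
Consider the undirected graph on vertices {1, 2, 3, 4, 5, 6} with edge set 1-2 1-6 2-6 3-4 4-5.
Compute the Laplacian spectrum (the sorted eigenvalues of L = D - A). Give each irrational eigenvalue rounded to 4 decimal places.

[0, 0, 1, 3, 3, 3]

Reading degrees in the order [1, 2, 3, 4, 5, 6] gives [2, 2, 1, 2, 1, 2]; set D = diag(2, 2, 1, 2, 1, 2) and form L = D - A. Since every row of L sums to 0, the all-ones vector is in the kernel and 0 is an eigenvalue. The 2 zero eigenvalues correspond to the 2 connected components. There are 2 zeros in the spectrum, matching the 2 components. The eigenvalues sum to 10, which equals trace(L) = 2|E|.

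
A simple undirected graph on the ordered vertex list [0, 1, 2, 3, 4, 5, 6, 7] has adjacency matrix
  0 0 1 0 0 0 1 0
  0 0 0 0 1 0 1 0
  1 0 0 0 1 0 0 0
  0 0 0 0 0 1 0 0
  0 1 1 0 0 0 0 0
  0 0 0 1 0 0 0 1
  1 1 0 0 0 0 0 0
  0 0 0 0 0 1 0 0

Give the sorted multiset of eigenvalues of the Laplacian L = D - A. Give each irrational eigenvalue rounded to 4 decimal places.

[0, 0, 1, 1.3820, 1.3820, 3, 3.6180, 3.6180]

With the vertex order [0, 1, 2, 3, 4, 5, 6, 7], the degrees are [2, 2, 2, 1, 2, 2, 2, 1], giving D = diag(2, 2, 2, 1, 2, 2, 2, 1) and L = D - A. Diagonalising L (or applying a numerical eigensolver to the 8x8 matrix) gives the spectrum above. The 2 zero eigenvalues correspond to the 2 connected components. The eigenvalues sum to 14, which equals trace(L) = 2|E|.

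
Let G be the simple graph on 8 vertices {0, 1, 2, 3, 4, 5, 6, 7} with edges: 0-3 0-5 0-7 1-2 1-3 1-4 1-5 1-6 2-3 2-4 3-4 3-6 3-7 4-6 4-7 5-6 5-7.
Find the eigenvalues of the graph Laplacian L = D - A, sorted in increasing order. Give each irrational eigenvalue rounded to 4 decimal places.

[0, 2.0831, 3.2362, 4.2602, 4.6631, 5.8807, 6.4748, 7.4020]

With the vertex order [0, 1, 2, 3, 4, 5, 6, 7], the degrees are [3, 5, 3, 6, 5, 4, 4, 4], giving D = diag(3, 5, 3, 6, 5, 4, 4, 4) and L = D - A. Since every row of L sums to 0, the all-ones vector is in the kernel and 0 is an eigenvalue. There is one zero in the spectrum, matching the 1 component.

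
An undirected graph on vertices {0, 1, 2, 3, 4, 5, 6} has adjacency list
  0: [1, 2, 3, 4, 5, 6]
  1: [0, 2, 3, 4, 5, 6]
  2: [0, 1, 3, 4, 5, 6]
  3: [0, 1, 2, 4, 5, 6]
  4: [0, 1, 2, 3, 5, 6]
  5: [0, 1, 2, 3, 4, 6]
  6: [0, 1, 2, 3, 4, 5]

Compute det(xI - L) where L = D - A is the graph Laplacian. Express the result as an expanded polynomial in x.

Reading degrees in the order [0, 1, 2, 3, 4, 5, 6] gives [6, 6, 6, 6, 6, 6, 6]; set D = diag(6, 6, 6, 6, 6, 6, 6) and form L = D - A. The eigenvalues of L are [0, 7, 7, 7, 7, 7, 7]; the characteristic polynomial is the product of (x - lambda_i), which multiplies out to x^7 - 42x^6 + 735x^5 - 6860x^4 + 36015x^3 - 100842x^2 + 117649x. The constant term is 0 because L is singular (the all-ones vector lies in its kernel). By the matrix-tree theorem the graph has (1/7) * product of the nonzero eigenvalues = 16807 spanning trees. The largest eigenvalue, 7, is at most the vertex count 7.

x^7 - 42x^6 + 735x^5 - 6860x^4 + 36015x^3 - 100842x^2 + 117649x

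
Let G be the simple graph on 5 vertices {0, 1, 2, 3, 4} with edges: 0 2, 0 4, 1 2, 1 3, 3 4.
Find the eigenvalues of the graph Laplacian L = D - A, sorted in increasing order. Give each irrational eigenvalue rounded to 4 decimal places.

[0, 1.3820, 1.3820, 3.6180, 3.6180]

Each diagonal entry of L is the vertex degree and each off-diagonal entry is -1 where an edge is present, 0 otherwise; in the order [0, 1, 2, 3, 4] the diagonal is [2, 2, 2, 2, 2]. The multiplicity of 0 as a Laplacian eigenvalue equals the number of connected components. The single zero eigenvalue shows the graph is connected.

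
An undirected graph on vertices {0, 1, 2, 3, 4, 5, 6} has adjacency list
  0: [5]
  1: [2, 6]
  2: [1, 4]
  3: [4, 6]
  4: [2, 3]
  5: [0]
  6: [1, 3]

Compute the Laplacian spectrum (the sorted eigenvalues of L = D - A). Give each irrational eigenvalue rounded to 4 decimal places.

Reading degrees in the order [0, 1, 2, 3, 4, 5, 6] gives [1, 2, 2, 2, 2, 1, 2]; set D = diag(1, 2, 2, 2, 2, 1, 2) and form L = D - A. The multiplicity of 0 as a Laplacian eigenvalue equals the number of connected components. The 2 zero eigenvalues correspond to the 2 connected components. There are 2 zeros in the spectrum, matching the 2 components. The eigenvalues sum to 12, which equals trace(L) = 2|E|.

[0, 0, 1.3820, 1.3820, 2, 3.6180, 3.6180]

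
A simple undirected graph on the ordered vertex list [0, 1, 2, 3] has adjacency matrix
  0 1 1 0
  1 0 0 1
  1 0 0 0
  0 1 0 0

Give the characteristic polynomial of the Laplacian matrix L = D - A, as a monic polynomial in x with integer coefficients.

x^4 - 6x^3 + 10x^2 - 4x

Reading degrees in the order [0, 1, 2, 3] gives [2, 2, 1, 1]; set D = diag(2, 2, 1, 1) and form L = D - A. Computing det(xI - L) by cofactor expansion (or equivalently via sum-over-permutations) gives x^4 - 6x^3 + 10x^2 - 4x. Since p(0) = det(-L) = 0, x divides p(x). By the matrix-tree theorem the graph has (1/4) * product of the nonzero eigenvalues = 1 spanning tree.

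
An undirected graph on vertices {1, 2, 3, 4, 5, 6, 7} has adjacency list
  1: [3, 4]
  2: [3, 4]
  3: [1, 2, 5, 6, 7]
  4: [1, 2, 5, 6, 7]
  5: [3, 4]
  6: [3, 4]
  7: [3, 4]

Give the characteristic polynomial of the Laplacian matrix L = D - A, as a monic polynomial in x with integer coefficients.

With the vertex order [1, 2, 3, 4, 5, 6, 7], the degrees are [2, 2, 5, 5, 2, 2, 2], giving D = diag(2, 2, 5, 5, 2, 2, 2) and L = D - A. L has integer entries, so p(x) = det(xI - L) has integer coefficients. Expanding the determinant yields x^7 - 20x^6 + 155x^5 - 600x^4 + 1240x^3 - 1312x^2 + 560x. Since p(0) = det(-L) = 0, x divides p(x). The eigenvalues sum to 20, which equals trace(L) = 2|E|.

x^7 - 20x^6 + 155x^5 - 600x^4 + 1240x^3 - 1312x^2 + 560x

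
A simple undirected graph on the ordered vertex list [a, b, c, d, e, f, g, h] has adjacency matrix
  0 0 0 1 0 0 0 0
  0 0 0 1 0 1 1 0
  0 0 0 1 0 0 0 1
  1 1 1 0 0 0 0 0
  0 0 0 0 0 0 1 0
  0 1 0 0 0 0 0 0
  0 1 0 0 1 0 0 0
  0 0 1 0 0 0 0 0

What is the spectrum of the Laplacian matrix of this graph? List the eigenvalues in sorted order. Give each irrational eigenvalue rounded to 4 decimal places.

Each diagonal entry of L is the vertex degree and each off-diagonal entry is -1 where an edge is present, 0 otherwise; in the order [a, b, c, d, e, f, g, h] the diagonal is [1, 3, 2, 3, 1, 1, 2, 1]. Since every row of L sums to 0, the all-ones vector is in the kernel and 0 is an eigenvalue. The single zero eigenvalue shows the graph is connected. The eigenvalues sum to 14, which equals trace(L) = 2|E|. There is one zero in the spectrum, matching the 1 component.

[0, 0.2509, 0.5858, 0.7287, 2, 2.3349, 3.4142, 4.6855]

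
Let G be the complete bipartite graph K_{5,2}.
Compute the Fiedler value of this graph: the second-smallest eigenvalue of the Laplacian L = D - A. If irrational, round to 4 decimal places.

2

The graph has 7 vertices and degree multiset [5, 5, 2, 2, 2, 2, 2]; D is the diagonal matrix of degrees and L = D - A. The smallest Laplacian eigenvalue is always 0. The next one, lambda_2 = 2, measures how hard the graph is to disconnect: larger values mean better connectivity.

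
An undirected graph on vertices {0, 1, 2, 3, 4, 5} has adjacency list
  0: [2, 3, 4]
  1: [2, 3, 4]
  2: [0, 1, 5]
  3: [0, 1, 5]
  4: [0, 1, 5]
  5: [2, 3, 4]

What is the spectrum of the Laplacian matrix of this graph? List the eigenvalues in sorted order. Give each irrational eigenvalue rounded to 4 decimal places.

With the vertex order [0, 1, 2, 3, 4, 5], the degrees are [3, 3, 3, 3, 3, 3], giving D = diag(3, 3, 3, 3, 3, 3) and L = D - A. Diagonalising L (or applying a numerical eigensolver to the 6x6 matrix) gives the spectrum above. The eigenvalues sum to 18, which equals trace(L) = 2|E|.

[0, 3, 3, 3, 3, 6]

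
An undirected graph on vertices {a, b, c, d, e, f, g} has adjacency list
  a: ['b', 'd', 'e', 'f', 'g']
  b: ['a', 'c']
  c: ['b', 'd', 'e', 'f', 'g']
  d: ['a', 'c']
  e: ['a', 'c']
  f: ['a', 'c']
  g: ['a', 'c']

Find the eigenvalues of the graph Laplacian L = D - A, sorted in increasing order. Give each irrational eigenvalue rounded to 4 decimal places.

Each diagonal entry of L is the vertex degree and each off-diagonal entry is -1 where an edge is present, 0 otherwise; in the order [a, b, c, d, e, f, g] the diagonal is [5, 2, 5, 2, 2, 2, 2]. The multiplicity of 0 as a Laplacian eigenvalue equals the number of connected components. The single zero eigenvalue shows the graph is connected. The largest eigenvalue, 7, is at most the vertex count 7.

[0, 2, 2, 2, 2, 5, 7]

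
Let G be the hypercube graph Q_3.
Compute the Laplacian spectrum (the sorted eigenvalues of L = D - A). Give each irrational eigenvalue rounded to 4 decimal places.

The graph has 8 vertices and degree multiset [3, 3, 3, 3, 3, 3, 3, 3]; D is the diagonal matrix of degrees and L = D - A. Since every row of L sums to 0, the all-ones vector is in the kernel and 0 is an eigenvalue. The largest eigenvalue, 6, is at most the vertex count 8.

[0, 2, 2, 2, 4, 4, 4, 6]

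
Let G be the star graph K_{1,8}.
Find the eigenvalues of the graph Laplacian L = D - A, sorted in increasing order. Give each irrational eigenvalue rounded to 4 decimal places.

The graph has 9 vertices and degree multiset [8, 1, 1, 1, 1, 1, 1, 1, 1]; D is the diagonal matrix of degrees and L = D - A. The multiplicity of 0 as a Laplacian eigenvalue equals the number of connected components.

[0, 1, 1, 1, 1, 1, 1, 1, 9]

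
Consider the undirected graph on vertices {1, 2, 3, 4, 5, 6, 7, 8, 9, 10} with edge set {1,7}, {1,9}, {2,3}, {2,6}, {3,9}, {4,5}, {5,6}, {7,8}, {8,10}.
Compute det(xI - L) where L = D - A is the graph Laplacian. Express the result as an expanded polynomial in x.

x^10 - 18x^9 + 136x^8 - 560x^7 + 1365x^6 - 2002x^5 + 1716x^4 - 792x^3 + 165x^2 - 10x

With the vertex order [1, 2, 3, 4, 5, 6, 7, 8, 9, 10], the degrees are [2, 2, 2, 1, 2, 2, 2, 2, 2, 1], giving D = diag(2, 2, 2, 1, 2, 2, 2, 2, 2, 1) and L = D - A. L has integer entries, so p(x) = det(xI - L) has integer coefficients. Expanding the determinant yields x^10 - 18x^9 + 136x^8 - 560x^7 + 1365x^6 - 2002x^5 + 1716x^4 - 792x^3 + 165x^2 - 10x. The constant term is 0 because L is singular (the all-ones vector lies in its kernel). The largest eigenvalue, 3.9021, is at most the vertex count 10.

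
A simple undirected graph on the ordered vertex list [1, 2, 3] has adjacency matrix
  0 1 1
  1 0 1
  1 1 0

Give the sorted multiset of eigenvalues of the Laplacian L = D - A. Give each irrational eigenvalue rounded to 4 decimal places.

Reading degrees in the order [1, 2, 3] gives [2, 2, 2]; set D = diag(2, 2, 2) and form L = D - A. L is symmetric positive semidefinite, so every eigenvalue is real and nonnegative. The largest eigenvalue, 3, is at most the vertex count 3.

[0, 3, 3]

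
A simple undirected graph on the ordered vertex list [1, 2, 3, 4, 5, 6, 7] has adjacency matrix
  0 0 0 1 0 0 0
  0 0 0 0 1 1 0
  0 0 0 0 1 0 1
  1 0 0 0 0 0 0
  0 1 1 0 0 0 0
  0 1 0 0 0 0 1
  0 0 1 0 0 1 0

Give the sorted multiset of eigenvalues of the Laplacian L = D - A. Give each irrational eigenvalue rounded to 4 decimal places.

[0, 0, 1.3820, 1.3820, 2, 3.6180, 3.6180]

Reading degrees in the order [1, 2, 3, 4, 5, 6, 7] gives [1, 2, 2, 1, 2, 2, 2]; set D = diag(1, 2, 2, 1, 2, 2, 2) and form L = D - A. The multiplicity of 0 as a Laplacian eigenvalue equals the number of connected components. The 2 zero eigenvalues correspond to the 2 connected components. The eigenvalues sum to 12, which equals trace(L) = 2|E|. There are 2 zeros in the spectrum, matching the 2 components.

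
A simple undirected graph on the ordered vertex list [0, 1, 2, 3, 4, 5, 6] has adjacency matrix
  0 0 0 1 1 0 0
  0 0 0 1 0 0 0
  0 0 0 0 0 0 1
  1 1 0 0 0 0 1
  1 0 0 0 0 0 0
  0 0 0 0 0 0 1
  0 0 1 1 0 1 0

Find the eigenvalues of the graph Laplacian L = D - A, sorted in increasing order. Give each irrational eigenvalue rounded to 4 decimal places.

With the vertex order [0, 1, 2, 3, 4, 5, 6], the degrees are [2, 1, 1, 3, 1, 1, 3], giving D = diag(2, 1, 1, 3, 1, 1, 3) and L = D - A. L is symmetric positive semidefinite, so every eigenvalue is real and nonnegative. There is one zero in the spectrum, matching the 1 component. By the matrix-tree theorem the graph has (1/7) * product of the nonzero eigenvalues = 1 spanning tree.

[0, 0.3217, 0.6802, 1, 2.1397, 3.2297, 4.6287]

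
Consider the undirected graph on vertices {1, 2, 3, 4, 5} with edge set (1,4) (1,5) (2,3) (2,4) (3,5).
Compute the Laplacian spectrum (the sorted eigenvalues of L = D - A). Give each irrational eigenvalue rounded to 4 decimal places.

[0, 1.3820, 1.3820, 3.6180, 3.6180]

Each diagonal entry of L is the vertex degree and each off-diagonal entry is -1 where an edge is present, 0 otherwise; in the order [1, 2, 3, 4, 5] the diagonal is [2, 2, 2, 2, 2]. L is symmetric positive semidefinite, so every eigenvalue is real and nonnegative. The eigenvalues sum to 10, which equals trace(L) = 2|E|.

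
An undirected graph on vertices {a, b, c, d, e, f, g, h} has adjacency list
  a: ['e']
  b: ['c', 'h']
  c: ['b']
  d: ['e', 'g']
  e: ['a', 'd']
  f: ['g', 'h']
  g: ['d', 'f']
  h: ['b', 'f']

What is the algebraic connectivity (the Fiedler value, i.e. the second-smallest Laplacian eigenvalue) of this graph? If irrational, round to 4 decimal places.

Each diagonal entry of L is the vertex degree and each off-diagonal entry is -1 where an edge is present, 0 otherwise; in the order [a, b, c, d, e, f, g, h] the diagonal is [1, 2, 1, 2, 2, 2, 2, 2]. The smallest Laplacian eigenvalue is always 0. The next one, lambda_2 = 0.1522, measures how hard the graph is to disconnect: larger values mean better connectivity. By the matrix-tree theorem the graph has (1/8) * product of the nonzero eigenvalues = 1 spanning tree.

0.1522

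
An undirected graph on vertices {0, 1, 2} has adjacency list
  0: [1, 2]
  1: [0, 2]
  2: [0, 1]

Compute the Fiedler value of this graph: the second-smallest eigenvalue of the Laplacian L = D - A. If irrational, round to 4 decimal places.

Reading degrees in the order [0, 1, 2] gives [2, 2, 2]; set D = diag(2, 2, 2) and form L = D - A. The smallest Laplacian eigenvalue is always 0. The next one, lambda_2 = 3, measures how hard the graph is to disconnect: larger values mean better connectivity.

3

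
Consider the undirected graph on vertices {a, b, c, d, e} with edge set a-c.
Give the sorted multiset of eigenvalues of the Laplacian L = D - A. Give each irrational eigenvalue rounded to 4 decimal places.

[0, 0, 0, 0, 2]

Reading degrees in the order [a, b, c, d, e] gives [1, 0, 1, 0, 0]; set D = diag(1, 0, 1, 0, 0) and form L = D - A. The multiplicity of 0 as a Laplacian eigenvalue equals the number of connected components. The 4 zero eigenvalues correspond to the 4 connected components. The eigenvalues sum to 2, which equals trace(L) = 2|E|.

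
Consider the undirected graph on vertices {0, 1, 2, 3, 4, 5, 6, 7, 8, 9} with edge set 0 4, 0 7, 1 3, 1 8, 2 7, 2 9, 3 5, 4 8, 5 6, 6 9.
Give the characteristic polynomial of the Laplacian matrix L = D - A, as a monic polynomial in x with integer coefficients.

x^10 - 20x^9 + 170x^8 - 800x^7 + 2275x^6 - 4004x^5 + 4290x^4 - 2640x^3 + 825x^2 - 100x

Reading degrees in the order [0, 1, 2, 3, 4, 5, 6, 7, 8, 9] gives [2, 2, 2, 2, 2, 2, 2, 2, 2, 2]; set D = diag(2, 2, 2, 2, 2, 2, 2, 2, 2, 2) and form L = D - A. L has integer entries, so p(x) = det(xI - L) has integer coefficients. Expanding the determinant yields x^10 - 20x^9 + 170x^8 - 800x^7 + 2275x^6 - 4004x^5 + 4290x^4 - 2640x^3 + 825x^2 - 100x. Since p(0) = det(-L) = 0, x divides p(x). The largest eigenvalue, 4, is at most the vertex count 10.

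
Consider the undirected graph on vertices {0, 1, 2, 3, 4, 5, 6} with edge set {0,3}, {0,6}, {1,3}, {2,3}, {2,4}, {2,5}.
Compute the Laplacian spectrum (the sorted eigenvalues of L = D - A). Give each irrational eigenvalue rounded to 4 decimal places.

[0, 0.3217, 0.6802, 1, 2.1397, 3.2297, 4.6287]

Each diagonal entry of L is the vertex degree and each off-diagonal entry is -1 where an edge is present, 0 otherwise; in the order [0, 1, 2, 3, 4, 5, 6] the diagonal is [2, 1, 3, 3, 1, 1, 1]. The multiplicity of 0 as a Laplacian eigenvalue equals the number of connected components. There is one zero in the spectrum, matching the 1 component. The largest eigenvalue, 4.6287, is at most the vertex count 7.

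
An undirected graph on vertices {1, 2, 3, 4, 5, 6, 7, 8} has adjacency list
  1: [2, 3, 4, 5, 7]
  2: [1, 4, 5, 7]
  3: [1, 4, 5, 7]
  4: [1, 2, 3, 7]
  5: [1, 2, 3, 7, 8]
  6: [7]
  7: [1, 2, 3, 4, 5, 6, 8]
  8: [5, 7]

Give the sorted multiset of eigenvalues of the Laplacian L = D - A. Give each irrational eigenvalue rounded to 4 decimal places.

[0, 1, 1.9139, 4, 4.5720, 6, 6.5141, 8]

Reading degrees in the order [1, 2, 3, 4, 5, 6, 7, 8] gives [5, 4, 4, 4, 5, 1, 7, 2]; set D = diag(5, 4, 4, 4, 5, 1, 7, 2) and form L = D - A. Since every row of L sums to 0, the all-ones vector is in the kernel and 0 is an eigenvalue. The largest eigenvalue, 8, is at most the vertex count 8.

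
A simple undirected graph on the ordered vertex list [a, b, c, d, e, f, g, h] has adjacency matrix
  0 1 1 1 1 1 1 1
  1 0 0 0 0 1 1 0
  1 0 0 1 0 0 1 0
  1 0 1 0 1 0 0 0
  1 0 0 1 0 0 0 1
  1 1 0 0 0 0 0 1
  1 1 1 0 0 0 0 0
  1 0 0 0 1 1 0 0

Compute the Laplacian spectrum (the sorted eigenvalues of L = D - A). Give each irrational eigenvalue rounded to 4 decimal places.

[0, 1.7530, 1.7530, 3.4450, 3.4450, 4.8019, 4.8019, 8]

Each diagonal entry of L is the vertex degree and each off-diagonal entry is -1 where an edge is present, 0 otherwise; in the order [a, b, c, d, e, f, g, h] the diagonal is [7, 3, 3, 3, 3, 3, 3, 3]. Since every row of L sums to 0, the all-ones vector is in the kernel and 0 is an eigenvalue. The single zero eigenvalue shows the graph is connected. By the matrix-tree theorem the graph has (1/8) * product of the nonzero eigenvalues = 841 spanning trees. The eigenvalues sum to 28, which equals trace(L) = 2|E|.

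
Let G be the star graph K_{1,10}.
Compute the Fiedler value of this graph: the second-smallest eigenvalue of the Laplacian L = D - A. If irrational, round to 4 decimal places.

1

The graph has 11 vertices and degree multiset [10, 1, 1, 1, 1, 1, 1, 1, 1, 1, 1]; D is the diagonal matrix of degrees and L = D - A. The smallest Laplacian eigenvalue is always 0. The next one, lambda_2 = 1, measures how hard the graph is to disconnect: larger values mean better connectivity. The eigenvalues sum to 20, which equals trace(L) = 2|E|.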